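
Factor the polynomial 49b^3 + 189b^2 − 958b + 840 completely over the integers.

Trying the rational-root candidates, b = 10/7 is a root, giving the factor (7b − 10) and quotient 7b^2 + 37b − 84.
The remaining quadratic factors as (7b − 12)(b + 7).

(7b − 10)(7b − 12)(b + 7)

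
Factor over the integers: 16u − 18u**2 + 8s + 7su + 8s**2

Group: 8s(s + 2u) + (−9u + 8)(s + 2u); both groups contain (s + 2u).

(8s − 9u + 8)(s + 2u)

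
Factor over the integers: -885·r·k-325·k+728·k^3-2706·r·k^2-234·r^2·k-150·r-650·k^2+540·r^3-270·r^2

(6·r-14·k-5)·(15·r-4·k+5)·(6·r+13·k)

Group: 6·r·(90·r^2-234·r·k-45·r+56·k^2-50·k-25) + 13·k·(90·r^2-234·r·k-45·r+56·k^2-50·k-25); both groups contain (90·r^2-234·r·k-45·r+56·k^2-50·k-25), so (6·r+13·k) is a factor with cofactor 90·r^2-234·r·k-45·r+56·k^2-50·k-25.
The cofactor groups again: 90·r^2-234·r·k-45·r+56·k^2-50·k-25 = 15·r·(6·r-14·k-5) + (-4·k+5)·(6·r-14·k-5); both groups contain (6·r-14·k-5), giving (15·r-4·k+5)·(6·r-14·k-5).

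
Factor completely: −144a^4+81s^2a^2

Every term has a factor of 9a^2. Then 9s^2−16a^2 = (3s)² − (4a)².

9a^2(3s−4a)(3s+4a)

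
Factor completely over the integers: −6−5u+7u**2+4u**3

(4u+3)(u+2)(u−1)

By the rational root theorem, u = 1 is a root, so (u−1) divides it; the quotient is 4u**2+11u+6.
The remaining quadratic factors as (4u+3)(u+2).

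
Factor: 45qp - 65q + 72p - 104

Group as (45qp - 65q) + (72p - 104) = 5q(9p - 13) + 8(9p - 13).
Both groups share the factor (9p - 13).

(5q + 8)(9p - 13)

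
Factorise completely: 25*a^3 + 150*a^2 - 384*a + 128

Trying the rational-root candidates, a = 8/5 is a root, giving the factor (5*a - 8) and quotient 5*a^2 + 38*a - 16.
The remaining quadratic factors as (a + 8)(5*a - 2).

(5*a - 2)*(5*a - 8)*(a + 8)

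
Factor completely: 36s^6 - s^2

s^2(6s^2 + 1)(6s^2 - 1)

Every term has a factor of s^2; factoring it out leaves 36s^4 - 1.
Recognize a difference of squares with the parts 6s^2 and 1.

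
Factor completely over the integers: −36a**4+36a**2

−36a**2(a+1)(a−1)

Pull out the common factor 36a**2, leaving −a**2+1.
Recognize a difference of squares with the parts 1 and a.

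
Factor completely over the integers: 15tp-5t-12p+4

Group as (15tp-5t) + (-12p+4) = 5t(3p-1) - 4(3p-1).
Both groups share the factor (3p-1).

(3p-1)(5t-4)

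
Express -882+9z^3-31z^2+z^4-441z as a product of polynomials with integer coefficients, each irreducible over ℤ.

Among the possible rational roots, z = -6 is a root, so (z+6) divides it; the quotient is z^3+3z^2-49z-147.
Next, z = -3 is a root, so (z+3) divides it; the quotient is z^2-49.
The remaining quadratic factors as (z-7)(z+7).

(z+3)(z+6)(z+7)(z-7)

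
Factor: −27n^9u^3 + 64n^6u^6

Pull out the common factor n^6u^3, leaving −27n^3 + 64u^3.
Recognize a difference of cubes with the parts 4u and 3n.

−n^6u^3(3n − 4u)(9n^2 + 12nu + 16u^2)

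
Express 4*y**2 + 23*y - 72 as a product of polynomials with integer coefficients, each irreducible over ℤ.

(4*y - 9)*(y + 8)

Need a pair with product 4·(-72) = -288 and sum 23: that's -9 and 32.
Split the middle term: 4*y**2 - 9*y + 32*y - 72 = y*(4*y - 9) + 8*(4*y - 9).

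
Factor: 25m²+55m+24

(5m+3)(5m+8)

Need a pair with product 25·24 = 600 and sum 55: that's 40 and 15.
Split the middle term: 25m²+40m + 15m+24 = 5m(5m+8) + 3(5m+8).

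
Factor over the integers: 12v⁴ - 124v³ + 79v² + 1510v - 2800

(2v + 7)(2v - 5)(3v - 10)(v - 8)

Trying the rational-root candidates, v = 10/3 is a root, giving the factor (3v - 10) and quotient 4v³ - 28v² - 67v + 280.
Next, v = 5/2 is a root, giving the factor (2v - 5) and quotient 2v² - 9v - 56.
The remaining quadratic factors as (2v + 7)(v - 8).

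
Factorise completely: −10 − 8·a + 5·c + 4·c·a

Group as (4·c·a + 5·c) + (−8·a − 10) = c·(4·a + 5) − 2·(4·a + 5).
Both groups share the factor (4·a + 5).

(4·a + 5)·(c − 2)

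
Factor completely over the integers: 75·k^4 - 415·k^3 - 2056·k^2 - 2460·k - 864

(3·k + 2)·(5·k + 6)·(5·k + 8)·(k - 9)

Testing divisors of the constant over divisors of the leading coefficient, k = -6/5 is a root, giving the factor (5·k + 6) and quotient 15·k^3 - 101·k^2 - 290·k - 144.
Next, k = 9 is a root, giving the factor (k - 9) and quotient 15·k^2 + 34·k + 16.
The remaining quadratic factors as (5·k + 8)(3·k + 2).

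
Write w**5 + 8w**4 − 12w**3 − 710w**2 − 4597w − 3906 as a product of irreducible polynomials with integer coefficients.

Testing divisors of the constant over divisors of the leading coefficient, w = −7 is a root, so (w + 7) divides it; the quotient is w**4 + w**3 − 19w**2 − 577w − 558.
Continuing, w = −1 is a root, so (w + 1) is a factor; dividing leaves w**3 − 19w − 558.
Then w = 9 is a root, so (w − 9) divides it; the quotient is w**2 + 9w + 62.
The quadratic w**2 + 9w + 62 has discriminant −167 < 0 and is irreducible over ℤ.

(w + 1)(w + 7)(w − 9)(w**2 + 9w + 62)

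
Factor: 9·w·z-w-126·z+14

(9·z-1)·(w-14)

Group as (9·w·z-w) + (-126·z+14) = w·(9·z-1) - 14·(9·z-1).
Both groups share the factor (9·z-1).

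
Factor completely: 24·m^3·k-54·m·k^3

Pull out the common factor 6·m·k; 4·m^2-9·k^2 is a difference of squares.

6·k·m·(2·m-3·k)·(2·m+3·k)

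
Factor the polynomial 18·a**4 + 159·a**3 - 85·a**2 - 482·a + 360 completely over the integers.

Trying the rational-root candidates, a = -2 is a root, giving the factor (a + 2) and quotient 18·a**3 + 123·a**2 - 331·a + 180.
Next, a = -9 is a root, so (a + 9) is a factor; dividing leaves 18·a**2 - 39·a + 20.
The remaining quadratic factors as (3·a - 4)(6·a - 5).

(3·a - 4)·(6·a - 5)·(a + 2)·(a + 9)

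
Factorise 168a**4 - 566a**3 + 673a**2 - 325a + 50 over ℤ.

(4a - 5)(6a - 5)(7a - 2)(a - 1)

By the rational root theorem, a = 5/6 is a root, giving the factor (6a - 5) and quotient 28a**3 - 71a**2 + 53a - 10.
Then a = 2/7 is a root, so (7a - 2) divides it; the quotient is 4a**2 - 9a + 5.
The remaining quadratic factors as (4a - 5)(a - 1).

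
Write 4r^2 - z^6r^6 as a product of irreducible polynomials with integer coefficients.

-r^2(z^3r^2 + 2)(z^3r^2 - 2)

Factor out r^2 first: what remains is -z^6r^4 + 4.
Recognize a difference of squares with the parts 2 and z^3r^2.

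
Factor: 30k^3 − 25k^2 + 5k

Pull out the common factor 5k, then factor the remaining trinomial.

5k(2k − 1)(3k − 1)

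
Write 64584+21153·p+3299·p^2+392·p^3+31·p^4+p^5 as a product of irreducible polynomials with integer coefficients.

(p+13)·(p+8)·(p+9)·(p^2+p+69)

Trying the rational-root candidates, p = −13 is a root, giving the factor (p+13) and quotient p^4+18·p^3+158·p^2+1245·p+4968.
Next, p = −9 is a root, so (p+9) is a factor; dividing leaves p^3+9·p^2+77·p+552.
Then p = −8 is a root, so (p+8) is a factor; dividing leaves p^2+p+69.
The quadratic p^2+p+69 has discriminant −275 < 0 and is irreducible over ℤ.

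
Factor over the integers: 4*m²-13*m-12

(4*m+3)*(m-4)

Need a pair with product 4·(-12) = -48 and sum -13: that's -16 and 3.
Split the middle term: 4*m²-16*m + 3*m-12 = 4*m*(m-4) + 3*(m-4).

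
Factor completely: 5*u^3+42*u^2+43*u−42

By the rational root theorem, u = −7 is a root, so (u+7) divides it; the quotient is 5*u^2+7*u−6.
The remaining quadratic factors as (u+2)(5*u−3).

(5*u−3)*(u+2)*(u+7)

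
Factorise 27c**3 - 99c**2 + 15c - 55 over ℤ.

(3c - 11)(9c**2 + 5)

Group as (27c**3 + 15c) + (-99c**2 - 55) = 3c(9c**2 + 5) - 11(9c**2 + 5).
Both groups share the factor (9c**2 + 5).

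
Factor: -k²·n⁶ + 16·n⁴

Pull out the common factor n⁴, leaving -k²·n² + 16.
Recognize a difference of squares with the parts 4 and k·n.

-n⁴·(k·n + 4)·(k·n - 4)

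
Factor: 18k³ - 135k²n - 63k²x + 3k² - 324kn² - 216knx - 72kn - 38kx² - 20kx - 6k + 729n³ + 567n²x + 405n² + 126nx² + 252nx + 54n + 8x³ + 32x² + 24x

(3k + 9n + 2x + 2)(6k - 9n - x - 3)(k - 9n - 4x)

Group: 3k(6k² - 63kn - 25kx - 3k + 81n² + 45nx + 27n + 4x² + 12x) + (9n + 2x + 2)(6k² - 63kn - 25kx - 3k + 81n² + 45nx + 27n + 4x² + 12x); both groups contain (6k² - 63kn - 25kx - 3k + 81n² + 45nx + 27n + 4x² + 12x), so (3k + 9n + 2x + 2) is a factor with cofactor 6k² - 63kn - 25kx - 3k + 81n² + 45nx + 27n + 4x² + 12x.
The cofactor groups again: 6k² - 63kn - 25kx - 3k + 81n² + 45nx + 27n + 4x² + 12x = 6k(k - 9n - 4x) + (-9n - x - 3)(k - 9n - 4x); both groups contain (k - 9n - 4x), giving (6k - 9n - x - 3)(k - 9n - 4x).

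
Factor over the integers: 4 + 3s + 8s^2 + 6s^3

Group as (6s^3 + 3s) + (8s^2 + 4) = 3s(2s^2 + 1) + 4(2s^2 + 1).
Both groups share the factor (2s^2 + 1).

(3s + 4)(2s^2 + 1)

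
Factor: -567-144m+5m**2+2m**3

(2m+9)(m+7)(m-9)

Trying the rational-root candidates, m = -9/2 is a root, so (2m+9) divides it; the quotient is m**2-2m-63.
The remaining quadratic factors as (m-9)(m+7).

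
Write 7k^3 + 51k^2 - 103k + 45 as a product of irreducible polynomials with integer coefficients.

(7k - 5)(k + 9)(k - 1)

Testing divisors of the constant over divisors of the leading coefficient, k = 5/7 is a root, giving the factor (7k - 5) and quotient k^2 + 8k - 9.
The remaining quadratic factors as (k - 1)(k + 9).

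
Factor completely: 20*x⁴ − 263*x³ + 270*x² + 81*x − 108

(4*x − 3)*(5*x + 3)*(x − 1)*(x − 12)

Testing divisors of the constant over divisors of the leading coefficient, x = 1 is a root, giving the factor (x − 1) and quotient 20*x³ − 243*x² + 27*x + 108.
Continuing, x = 3/4 is a root, so (4*x − 3) is a factor; dividing leaves 5*x² − 57*x − 36.
The remaining quadratic factors as (5*x + 3)(x − 12).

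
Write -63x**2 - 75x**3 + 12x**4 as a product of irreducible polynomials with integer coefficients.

3x**2(4x + 3)(x - 7)

Pull out the common factor 3x**2, then factor the remaining trinomial.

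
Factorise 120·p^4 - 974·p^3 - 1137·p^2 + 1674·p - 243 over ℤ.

(4·p - 3)·(5·p + 9)·(6·p - 1)·(p - 9)

Among the possible rational roots, p = -9/5 is a root, giving the factor (5·p + 9) and quotient 24·p^3 - 238·p^2 + 201·p - 27.
Continuing, p = 3/4 is a root, so (4·p - 3) divides it; the quotient is 6·p^2 - 55·p + 9.
The remaining quadratic factors as (6·p - 1)(p - 9).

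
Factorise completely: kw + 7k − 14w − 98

(k − 14)(w + 7)

Group as (kw + 7k) + (−14w − 98) = k(w + 7) − 14(w + 7).
Both groups share the factor (w + 7).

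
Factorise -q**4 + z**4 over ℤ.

Write as (z**2)² − (q**2)², then factor z**2 - q**2 once more.

(z - q)·(z + q)·(z**2 + q**2)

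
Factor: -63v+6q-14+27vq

Group as (27vq-63v) + (6q-14) = 9v(3q-7) + 2(3q-7).
Both groups share the factor (3q-7).

(3q-7)(9v+2)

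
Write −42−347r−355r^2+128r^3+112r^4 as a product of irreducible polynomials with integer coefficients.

Trying the rational-root candidates, r = −2 is a root, so (r+2) divides it; the quotient is 112r^3−96r^2−163r−21.
Then r = −3/4 is a root, so (4r+3) divides it; the quotient is 28r^2−45r−7.
The remaining quadratic factors as (7r+1)(4r−7).

(4r+3)(4r−7)(7r+1)(r+2)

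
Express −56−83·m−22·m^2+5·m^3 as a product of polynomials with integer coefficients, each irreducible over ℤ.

Testing divisors of the constant over divisors of the leading coefficient, m = −1 is a root, so (m+1) is a factor; dividing leaves 5·m^2−27·m−56.
The remaining quadratic factors as (5·m+8)(m−7).

(5·m+8)·(m+1)·(m−7)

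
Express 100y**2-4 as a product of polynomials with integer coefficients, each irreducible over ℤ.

4(5y+1)(5y-1)

Pull out the common factor 4; 25y**2-1 is a difference of squares.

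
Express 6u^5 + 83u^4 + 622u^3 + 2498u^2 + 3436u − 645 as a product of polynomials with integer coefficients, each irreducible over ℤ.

(6u − 1)(u + 3)(u + 5)(u^2 + 6u + 43)

Testing divisors of the constant over divisors of the leading coefficient, u = 1/6 is a root, giving the factor (6u − 1) and quotient u^4 + 14u^3 + 106u^2 + 434u + 645.
Continuing, u = −3 is a root, so (u + 3) divides it; the quotient is u^3 + 11u^2 + 73u + 215.
Then u = −5 is a root, so (u + 5) divides it; the quotient is u^2 + 6u + 43.
The quadratic u^2 + 6u + 43 has discriminant −136 < 0 and is irreducible over ℤ.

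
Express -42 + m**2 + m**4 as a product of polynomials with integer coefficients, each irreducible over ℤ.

Substitute u = m**2 to get a quadratic in u, then factor.
m**2 - 6 is irreducible over ℤ (6 is not a perfect square).
m**2 + 7 is irreducible over ℤ (always positive, so no real roots).

(m**2 + 7)(m**2 - 6)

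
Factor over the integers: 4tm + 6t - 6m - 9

Group as (4tm + 6t) + (-6m - 9) = 2t(2m + 3) - 3(2m + 3).
Both groups share the factor (2m + 3).

(2m + 3)(2t - 3)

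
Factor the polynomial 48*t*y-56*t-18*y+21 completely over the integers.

(6*y-7)*(8*t-3)

Group as (48*t*y-56*t) + (-18*y+21) = 8*t*(6*y-7) - 3*(6*y-7).
Both groups share the factor (6*y-7).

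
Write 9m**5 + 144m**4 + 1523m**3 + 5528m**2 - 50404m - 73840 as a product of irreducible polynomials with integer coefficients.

(3m + 4)(3m - 13)(m + 10)(m**2 + 9m + 142)

Testing divisors of the constant over divisors of the leading coefficient, m = -4/3 is a root, giving the factor (3m + 4) and quotient 3m**4 + 44m**3 + 449m**2 + 1244m - 18460.
Next, m = -10 is a root, so (m + 10) divides it; the quotient is 3m**3 + 14m**2 + 309m - 1846.
Then m = 13/3 is a root, so (3m - 13) is a factor; dividing leaves m**2 + 9m + 142.
The quadratic m**2 + 9m + 142 has discriminant -487 < 0 and is irreducible over ℤ.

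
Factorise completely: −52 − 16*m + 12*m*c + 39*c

(3*c − 4)*(4*m + 13)

Group as (12*m*c − 16*m) + (39*c − 52) = 4*m*(3*c − 4) + 13*(3*c − 4).
Both groups share the factor (3*c − 4).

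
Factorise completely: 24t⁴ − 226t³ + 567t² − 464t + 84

(4t − 1)(6t − 7)(t − 2)(t − 6)

Testing divisors of the constant over divisors of the leading coefficient, t = 2 is a root, so (t − 2) is a factor; dividing leaves 24t³ − 178t² + 211t − 42.
Next, t = 6 is a root, so (t − 6) is a factor; dividing leaves 24t² − 34t + 7.
The remaining quadratic factors as (4t − 1)(6t − 7).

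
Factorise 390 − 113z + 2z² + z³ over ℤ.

(z + 13)(z − 5)(z − 6)

By the rational root theorem, z = −13 is a root, so (z + 13) is a factor; dividing leaves z² − 11z + 30.
The remaining quadratic factors as (z − 5)(z − 6).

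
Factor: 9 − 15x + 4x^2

(4x − 3)(x − 3)

Need a pair with product 4·9 = 36 and sum −15: that's −12 and −3.
Split the middle term: 4x^2 − 12x − 3x + 9 = 4x(x − 3) − 3(x − 3).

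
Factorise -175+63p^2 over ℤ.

7(3p+5)(3p-5)

Pull out the common factor 7; 9p^2-25 is a difference of squares.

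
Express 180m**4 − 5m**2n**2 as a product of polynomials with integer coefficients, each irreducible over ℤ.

Factor out 5m**2, leaving 36m**2 − n**2, which is a difference of two squares.

5m**2(6m + n)(6m − n)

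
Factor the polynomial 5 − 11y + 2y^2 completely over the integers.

(2y − 1)(y − 5)

Need a pair with product 2·5 = 10 and sum −11: that's −1 and −10.
Split the middle term: 2y^2 − y − 10y + 5 = y(2y − 1) − 5(2y − 1).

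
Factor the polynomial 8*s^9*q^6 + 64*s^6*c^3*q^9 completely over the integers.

Every term has a factor of 8*s^6*q^6; factoring it out leaves s^3 + 8*c^3*q^3.
Recognize a sum of cubes with the parts 2*c*q and s.

8*q^6*s^6*(s + 2*c*q)*(s^2 - 2*s*c*q + 4*c^2*q^2)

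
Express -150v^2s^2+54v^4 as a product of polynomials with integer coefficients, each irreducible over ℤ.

6v^2(3v-5s)(3v+5s)

Every term has a factor of 6v^2. Then 9v^2-25s^2 = (3v)² − (5s)².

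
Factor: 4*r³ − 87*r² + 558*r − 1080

(4*r − 15)*(r − 12)*(r − 6)

By the rational root theorem, r = 6 is a root, so (r − 6) is a factor; dividing leaves 4*r² − 63*r + 180.
The remaining quadratic factors as (4*r − 15)(r − 12).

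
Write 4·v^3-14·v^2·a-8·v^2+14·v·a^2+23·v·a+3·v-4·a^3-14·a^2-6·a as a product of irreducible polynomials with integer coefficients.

Group: v·(4·v^2-6·v·a-8·v+2·a^2+7·a+3) - 2·a·(4·v^2-6·v·a-8·v+2·a^2+7·a+3); both groups contain (4·v^2-6·v·a-8·v+2·a^2+7·a+3), so (v-2·a) is a factor with cofactor 4·v^2-6·v·a-8·v+2·a^2+7·a+3.
The cofactor groups again: 4·v^2-6·v·a-8·v+2·a^2+7·a+3 = 2·v·(2·v-a-3) + (-2·a-1)·(2·v-a-3); both groups contain (2·v-a-3), giving (2·v-2·a-1)·(2·v-a-3).

(2·v-2·a-1)·(v-2·a)·(2·v-a-3)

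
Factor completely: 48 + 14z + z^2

Two integers with product 48 and sum 14 are 6 and 8.

(z + 6)(z + 8)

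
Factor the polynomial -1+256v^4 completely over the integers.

(4v)⁴ − (1)⁴ = ((4v)² − (1)²)((4v)² + (1)²); the first factor splits again, the second (16v^2+1) is irreducible.

(4v+1)(4v-1)(16v^2+1)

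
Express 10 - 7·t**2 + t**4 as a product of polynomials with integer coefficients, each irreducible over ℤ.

(t**2 - 2)·(t**2 - 5)

Substitute u = t**2 to get a quadratic in u, then factor.
t**2 - 2 is irreducible over ℤ (2 is not a perfect square).
t**2 - 5 is irreducible over ℤ (5 is not a perfect square).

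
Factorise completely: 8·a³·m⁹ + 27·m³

m³·(2·a·m² + 3)·(4·a²·m⁴ - 6·a·m² + 9)

Factor out m³ first: what remains is 8·a³·m⁶ + 27.
Recognize a sum of cubes with the parts 3 and 2·a·m².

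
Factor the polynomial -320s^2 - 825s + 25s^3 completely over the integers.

5s(5s + 11)(s - 15)

Pull out the common factor 5s, then factor the remaining trinomial.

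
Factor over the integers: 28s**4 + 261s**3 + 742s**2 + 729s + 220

Testing divisors of the constant over divisors of the leading coefficient, s = −1 is a root, so (s + 1) is a factor; dividing leaves 28s**3 + 233s**2 + 509s + 220.
Then s = −4/7 is a root, so (7s + 4) divides it; the quotient is 4s**2 + 31s + 55.
The remaining quadratic factors as (s + 5)(4s + 11).

(4s + 11)(7s + 4)(s + 1)(s + 5)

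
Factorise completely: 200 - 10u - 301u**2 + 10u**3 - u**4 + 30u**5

Among the possible rational roots, u = 5/6 is a root, so (6u - 5) divides it; the quotient is 5u**4 + 4u**3 + 5u**2 - 46u - 40.
Next, u = 2 is a root, so (u - 2) divides it; the quotient is 5u**3 + 14u**2 + 33u + 20.
Next, u = -4/5 is a root, giving the factor (5u + 4) and quotient u**2 + 2u + 5.
The quadratic u**2 + 2u + 5 has discriminant -16 < 0 and is irreducible over ℤ.

(5u + 4)(6u - 5)(u - 2)(u**2 + 2u + 5)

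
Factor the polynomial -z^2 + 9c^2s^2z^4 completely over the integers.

Pull out the common factor z^2, leaving 9c^2s^2z^2 - 1.
Recognize a difference of squares with the parts 3csz and 1.

z^2(3csz + 1)(3csz - 1)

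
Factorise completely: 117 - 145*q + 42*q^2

Need a pair with product 42·117 = 4914 and sum -145: that's -54 and -91.
Split the middle term: 42*q^2 - 54*q - 91*q + 117 = 6*q*(7*q - 9) - 13*(7*q - 9).

(6*q - 13)*(7*q - 9)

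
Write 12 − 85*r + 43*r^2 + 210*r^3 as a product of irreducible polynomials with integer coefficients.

By the rational root theorem, r = −4/5 is a root, so (5*r + 4) divides it; the quotient is 42*r^2 − 25*r + 3.
The remaining quadratic factors as (6*r − 1)(7*r − 3).

(5*r + 4)*(6*r − 1)*(7*r − 3)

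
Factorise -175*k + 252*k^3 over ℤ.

7*k*(6*k + 5)*(6*k - 5)

Factor out 7*k, leaving 36*k^2 - 25, which is a difference of two squares.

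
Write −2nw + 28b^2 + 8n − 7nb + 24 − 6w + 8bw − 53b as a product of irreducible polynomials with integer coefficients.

−(n − 4b + 3)(7b + 2w − 8)

Group: −7b(n − 4b + 3) + (−2w + 8)(n − 4b + 3); both groups contain (n − 4b + 3).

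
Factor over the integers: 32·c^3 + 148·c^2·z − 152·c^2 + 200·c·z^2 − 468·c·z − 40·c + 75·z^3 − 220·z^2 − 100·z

Group: 2·c·(16·c^2 + 34·c·z − 76·c + 15·z^2 − 44·z − 20) + 5·z·(16·c^2 + 34·c·z − 76·c + 15·z^2 − 44·z − 20); both groups contain (16·c^2 + 34·c·z − 76·c + 15·z^2 − 44·z − 20), so (2·c + 5·z) is a factor with cofactor 16·c^2 + 34·c·z − 76·c + 15·z^2 − 44·z − 20.
The cofactor groups again: 16·c^2 + 34·c·z − 76·c + 15·z^2 − 44·z − 20 = 2·c·(8·c + 5·z + 2) + (3·z − 10)·(8·c + 5·z + 2); both groups contain (8·c + 5·z + 2), giving (2·c + 3·z − 10)·(8·c + 5·z + 2).

(2·c + 3·z − 10)·(2·c + 5·z)·(8·c + 5·z + 2)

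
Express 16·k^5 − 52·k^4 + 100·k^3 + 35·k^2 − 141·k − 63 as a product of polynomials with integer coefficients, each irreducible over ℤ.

Trying the rational-root candidates, k = 3/2 is a root, giving the factor (2·k − 3) and quotient 8·k^4 − 14·k^3 + 29·k^2 + 61·k + 21.
Continuing, k = −3/4 is a root, so (4·k + 3) is a factor; dividing leaves 2·k^3 − 5·k^2 + 11·k + 7.
Next, k = −1/2 is a root, giving the factor (2·k + 1) and quotient k^2 − 3·k + 7.
The quadratic k^2 − 3·k + 7 has discriminant −19 < 0 and is irreducible over ℤ.

(2·k + 1)·(2·k − 3)·(4·k + 3)·(k^2 − 3·k + 7)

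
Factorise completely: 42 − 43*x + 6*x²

Need a pair with product 6·42 = 252 and sum −43: that's −7 and −36.
Split the middle term: 6*x² − 7*x − 36*x + 42 = x*(6*x − 7) − 6*(6*x − 7).

(6*x − 7)*(x − 6)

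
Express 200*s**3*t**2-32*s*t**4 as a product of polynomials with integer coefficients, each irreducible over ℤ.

Factor out 8*s*t**2, leaving 25*s**2-4*t**2, which is a difference of two squares.

8*s*t**2*(5*s+2*t)*(5*s-2*t)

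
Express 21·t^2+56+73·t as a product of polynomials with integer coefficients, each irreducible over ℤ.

Need a pair with product 21·56 = 1176 and sum 73: that's 24 and 49.
Split the middle term: 21·t^2+24·t + 49·t+56 = 3·t·(7·t+8) + 7·(7·t+8).

(3·t+7)·(7·t+8)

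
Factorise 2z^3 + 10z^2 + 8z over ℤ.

2z(z + 1)(z + 4)

Pull out the common factor 2z, then factor the remaining trinomial.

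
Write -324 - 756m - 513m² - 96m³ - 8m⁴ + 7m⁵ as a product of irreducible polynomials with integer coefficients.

Testing divisors of the constant over divisors of the leading coefficient, m = -1 is a root, so (m + 1) is a factor; dividing leaves 7m⁴ - 15m³ - 81m² - 432m - 324.
Next, m = -6/7 is a root, so (7m + 6) divides it; the quotient is m³ - 3m² - 9m - 54.
Continuing, m = 6 is a root, giving the factor (m - 6) and quotient m² + 3m + 9.
The quadratic m² + 3m + 9 has discriminant -27 < 0 and is irreducible over ℤ.

(7m + 6)(m + 1)(m - 6)(m² + 3m + 9)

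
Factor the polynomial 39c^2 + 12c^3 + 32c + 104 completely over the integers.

(4c + 13)(3c^2 + 8)

Group as (12c^3 + 32c) + (39c^2 + 104) = 4c(3c^2 + 8) + 13(3c^2 + 8).
Both groups share the factor (3c^2 + 8).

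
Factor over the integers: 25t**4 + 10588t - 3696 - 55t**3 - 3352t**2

(5t - 14)(5t - 2)(t + 12)(t - 11)

Testing divisors of the constant over divisors of the leading coefficient, t = 14/5 is a root, so (5t - 14) divides it; the quotient is 5t**3 + 3t**2 - 662t + 264.
Then t = -12 is a root, giving the factor (t + 12) and quotient 5t**2 - 57t + 22.
The remaining quadratic factors as (5t - 2)(t - 11).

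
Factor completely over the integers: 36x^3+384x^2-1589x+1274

(6x-13)(6x-7)(x+14)

Testing divisors of the constant over divisors of the leading coefficient, x = 13/6 is a root, so (6x-13) divides it; the quotient is 6x^2+77x-98.
The remaining quadratic factors as (6x-7)(x+14).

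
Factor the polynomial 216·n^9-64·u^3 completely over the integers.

8·(3·n^3-2·u)·(9·n^6+6·n^3·u+4·u^2)

Factor out 8 first: what remains is 27·n^9-8·u^3.
Recognize a difference of cubes with the parts 3·n^3 and 2·u.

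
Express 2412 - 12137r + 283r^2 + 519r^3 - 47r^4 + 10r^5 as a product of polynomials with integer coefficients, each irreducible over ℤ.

(2r - 9)(5r - 1)(r + 4)(r^2 - 4r + 67)

By the rational root theorem, r = 9/2 is a root, so (2r - 9) divides it; the quotient is 5r^4 - r^3 + 255r^2 + 1289r - 268.
Continuing, r = -4 is a root, so (r + 4) divides it; the quotient is 5r^3 - 21r^2 + 339r - 67.
Next, r = 1/5 is a root, so (5r - 1) is a factor; dividing leaves r^2 - 4r + 67.
The quadratic r^2 - 4r + 67 has discriminant -252 < 0 and is irreducible over ℤ.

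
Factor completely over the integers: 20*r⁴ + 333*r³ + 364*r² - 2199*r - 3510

(4*r + 9)*(5*r - 13)*(r + 15)*(r + 2)

Testing divisors of the constant over divisors of the leading coefficient, r = -15 is a root, so (r + 15) divides it; the quotient is 20*r³ + 33*r² - 131*r - 234.
Continuing, r = 13/5 is a root, so (5*r - 13) divides it; the quotient is 4*r² + 17*r + 18.
The remaining quadratic factors as (4*r + 9)(r + 2).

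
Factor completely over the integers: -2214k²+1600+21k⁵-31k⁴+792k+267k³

(3k+2)(7k-8)(k-4)(k²+3k+25)

Trying the rational-root candidates, k = 8/7 is a root, giving the factor (7k-8) and quotient 3k⁴-k³+37k²-274k-200.
Then k = -2/3 is a root, giving the factor (3k+2) and quotient k³-k²+13k-100.
Next, k = 4 is a root, so (k-4) divides it; the quotient is k²+3k+25.
The quadratic k²+3k+25 has discriminant -91 < 0 and is irreducible over ℤ.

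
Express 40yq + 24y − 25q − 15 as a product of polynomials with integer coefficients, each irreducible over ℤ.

Group as (40yq + 24y) + (−25q − 15) = 8y(5q + 3) − 5(5q + 3).
Both groups share the factor (5q + 3).

(5q + 3)(8y − 5)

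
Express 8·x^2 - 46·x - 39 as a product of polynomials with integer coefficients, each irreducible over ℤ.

Need a pair with product 8·(-39) = -312 and sum -46: that's -52 and 6.
Split the middle term: 8·x^2 - 52·x + 6·x - 39 = 4·x·(2·x - 13) + 3·(2·x - 13).

(2·x - 13)·(4·x + 3)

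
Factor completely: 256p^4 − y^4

Difference of squares twice: with A = 4p and B = y, A⁴ − B⁴ = (A² − B²)(A² + B²), and A² − B² factors again.

(4p + y)(4p − y)(16p^2 + y^2)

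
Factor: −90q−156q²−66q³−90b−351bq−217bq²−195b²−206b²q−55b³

−(11b+6q+6)(5b+11q+15)(b+q)

Group: b(−55b²−151bq−195b−66q²−156q−90) + q(−55b²−151bq−195b−66q²−156q−90); both groups contain (−55b²−151bq−195b−66q²−156q−90), so (b+q) is a factor with cofactor −55b²−151bq−195b−66q²−156q−90.
The cofactor groups again: −55b²−151bq−195b−66q²−156q−90 = −5b(11b+6q+6) + (−11q−15)(11b+6q+6); both groups contain (11b+6q+6), giving −(5b+11q+15)(11b+6q+6).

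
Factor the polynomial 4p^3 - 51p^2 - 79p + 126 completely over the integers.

Trying the rational-root candidates, p = -9/4 is a root, so (4p + 9) is a factor; dividing leaves p^2 - 15p + 14.
The remaining quadratic factors as (p - 14)(p - 1).

(4p + 9)(p - 1)(p - 14)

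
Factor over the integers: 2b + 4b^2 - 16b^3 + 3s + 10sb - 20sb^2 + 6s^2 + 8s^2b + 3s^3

(s - 2b + 1)(3s + 2b)(s + 4b + 1)

Group: s(3s^2 - 4sb + 3s - 4b^2 + 2b) + (4b + 1)(3s^2 - 4sb + 3s - 4b^2 + 2b); both groups contain (3s^2 - 4sb + 3s - 4b^2 + 2b), so (s + 4b + 1) is a factor with cofactor 3s^2 - 4sb + 3s - 4b^2 + 2b.
The cofactor groups again: 3s^2 - 4sb + 3s - 4b^2 + 2b = s(3s + 2b) + (-2b + 1)(3s + 2b); both groups contain (3s + 2b), giving (s - 2b + 1)(3s + 2b).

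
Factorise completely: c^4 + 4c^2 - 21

Substitute u = c^2 to get a quadratic in u, then factor.
c^2 + 7 is irreducible over ℤ (always positive, so no real roots).
c^2 - 3 is irreducible over ℤ (3 is not a perfect square).

(c^2 + 7)(c^2 - 3)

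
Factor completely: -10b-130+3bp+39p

(3p-10)(b+13)

Group as (3bp-10b) + (39p-130) = b(3p-10) + 13(3p-10).
Both groups share the factor (3p-10).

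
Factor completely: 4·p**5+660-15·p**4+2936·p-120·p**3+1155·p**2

(4·p+1)·(p+2)·(p+6)·(p**2-12·p+55)

Among the possible rational roots, p = -1/4 is a root, so (4·p+1) is a factor; dividing leaves p**4-4·p**3-29·p**2+296·p+660.
Then p = -2 is a root, so (p+2) divides it; the quotient is p**3-6·p**2-17·p+330.
Then p = -6 is a root, giving the factor (p+6) and quotient p**2-12·p+55.
The quadratic p**2-12·p+55 has discriminant -76 < 0 and is irreducible over ℤ.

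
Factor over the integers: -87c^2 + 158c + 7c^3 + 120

Trying the rational-root candidates, c = 10 is a root, giving the factor (c - 10) and quotient 7c^2 - 17c - 12.
The remaining quadratic factors as (c - 3)(7c + 4).

(7c + 4)(c - 10)(c - 3)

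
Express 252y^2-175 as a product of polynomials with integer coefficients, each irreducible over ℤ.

Factor out 7, leaving 36y^2-25, which is a difference of two squares.

7(6y+5)(6y-5)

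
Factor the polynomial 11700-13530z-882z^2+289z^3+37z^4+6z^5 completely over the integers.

(6z-5)(z+6)(z-5)(z^2+6z+78)

Trying the rational-root candidates, z = -6 is a root, so (z+6) is a factor; dividing leaves 6z^4+z^3+283z^2-2580z+1950.
Next, z = 5 is a root, giving the factor (z-5) and quotient 6z^3+31z^2+438z-390.
Next, z = 5/6 is a root, so (6z-5) is a factor; dividing leaves z^2+6z+78.
The quadratic z^2+6z+78 has discriminant -276 < 0 and is irreducible over ℤ.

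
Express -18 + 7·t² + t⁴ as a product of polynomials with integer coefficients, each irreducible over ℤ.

(t² + 9)·(t² - 2)

Substitute u = t² to get a quadratic in u, then factor.
t² - 2 is irreducible over ℤ (2 is not a perfect square).
t² + 9 is irreducible over ℤ (sum of squares).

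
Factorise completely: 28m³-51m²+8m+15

(4m-5)(7m+3)(m-1)

Trying the rational-root candidates, m = 1 is a root, so (m-1) divides it; the quotient is 28m²-23m-15.
The remaining quadratic factors as (7m+3)(4m-5).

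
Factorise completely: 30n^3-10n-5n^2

5n(2n+1)(3n-2)

Pull out the common factor 5n, then factor the remaining trinomial.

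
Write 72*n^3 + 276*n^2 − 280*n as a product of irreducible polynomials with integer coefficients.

Pull out the common factor 4*n, then factor the remaining trinomial.

4*n*(3*n + 14)*(6*n − 5)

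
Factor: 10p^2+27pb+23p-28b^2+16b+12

(5p-4b+4)(2p+7b+3)

Group: 5p(2p+7b+3) + (-4b+4)(2p+7b+3); both groups contain (2p+7b+3).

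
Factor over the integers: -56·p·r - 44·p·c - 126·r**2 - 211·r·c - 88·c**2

Group: -4·p·(14·r + 11·c) + (-9·r - 8·c)·(14·r + 11·c); both groups contain (14·r + 11·c).

-(14·r + 11·c)·(4·p + 9·r + 8·c)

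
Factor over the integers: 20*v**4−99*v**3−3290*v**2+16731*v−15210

(4*v−15)*(5*v−6)*(v+13)*(v−13)

Trying the rational-root candidates, v = 15/4 is a root, so (4*v−15) divides it; the quotient is 5*v**3−6*v**2−845*v+1014.
Next, v = −13 is a root, giving the factor (v+13) and quotient 5*v**2−71*v+78.
The remaining quadratic factors as (5*v−6)(v−13).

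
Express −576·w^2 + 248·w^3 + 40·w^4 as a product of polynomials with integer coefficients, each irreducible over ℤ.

8·w^2·(5·w − 9)·(w + 8)

Pull out the common factor 8·w^2, then factor the remaining trinomial.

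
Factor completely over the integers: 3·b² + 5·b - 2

Need a pair with product 3·(-2) = -6 and sum 5: that's 6 and -1.
Split the middle term: 3·b² + 6·b - b - 2 = 3·b·(b + 2) - (b + 2).

(3·b - 1)·(b + 2)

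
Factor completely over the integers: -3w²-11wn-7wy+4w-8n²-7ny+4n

Group: -w(3w+8n+7y-4) - n(3w+8n+7y-4); both groups contain (3w+8n+7y-4).

-(3w+8n+7y-4)(w+n)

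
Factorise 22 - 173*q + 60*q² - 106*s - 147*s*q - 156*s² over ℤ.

Group: -12*s*(13*s - 4*q + 11) + (-15*q + 2)*(13*s - 4*q + 11); both groups contain (13*s - 4*q + 11).

-(13*s - 4*q + 11)*(12*s + 15*q - 2)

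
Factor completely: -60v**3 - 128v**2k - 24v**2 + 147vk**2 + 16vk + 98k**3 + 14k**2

Group: 2v(-30v**2 - 49vk - 12v + 98k**2 + 14k) + k(-30v**2 - 49vk - 12v + 98k**2 + 14k); both groups contain (-30v**2 - 49vk - 12v + 98k**2 + 14k), so (2v + k) is a factor with cofactor -30v**2 - 49vk - 12v + 98k**2 + 14k.
The cofactor groups again: -30v**2 - 49vk - 12v + 98k**2 + 14k = -6v(5v + 14k + 2) + 7k(5v + 14k + 2); both groups contain (5v + 14k + 2), giving -(6v - 7k)(5v + 14k + 2).

-(6v - 7k)(5v + 14k + 2)(2v + k)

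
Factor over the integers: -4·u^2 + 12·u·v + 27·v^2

-(2·u + 3·v)·(2·u - 9·v)

Group: -2·u·(2·u - 9·v) - 3·v·(2·u - 9·v); both groups contain (2·u - 9·v).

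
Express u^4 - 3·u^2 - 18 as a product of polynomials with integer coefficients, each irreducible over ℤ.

(u^2 + 3)·(u^2 - 6)

Substitute w = u^2 to get a quadratic in w, then factor.
u^2 - 6 is irreducible over ℤ (6 is not a perfect square).
u^2 + 3 is irreducible over ℤ (always positive, so no real roots).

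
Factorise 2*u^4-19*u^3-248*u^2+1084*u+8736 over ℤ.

(2*u+13)*(u+6)*(u-14)*(u-8)

Trying the rational-root candidates, u = 8 is a root, so (u-8) divides it; the quotient is 2*u^3-3*u^2-272*u-1092.
Continuing, u = -6 is a root, so (u+6) is a factor; dividing leaves 2*u^2-15*u-182.
The remaining quadratic factors as (u-14)(2*u+13).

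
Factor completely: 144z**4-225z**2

9z**2(4z+5)(4z-5)

Pull out the common factor 9z**2; 16z**2-25 is a difference of squares.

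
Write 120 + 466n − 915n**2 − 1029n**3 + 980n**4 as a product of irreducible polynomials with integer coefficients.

Trying the rational-root candidates, n = 10/7 is a root, so (7n − 10) divides it; the quotient is 140n**3 + 53n**2 − 55n − 12.
Next, n = 4/7 is a root, so (7n − 4) is a factor; dividing leaves 20n**2 + 19n + 3.
The remaining quadratic factors as (5n + 1)(4n + 3).

(4n + 3)(5n + 1)(7n − 10)(7n − 4)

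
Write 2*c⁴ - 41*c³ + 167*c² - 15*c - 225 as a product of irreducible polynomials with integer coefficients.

(2*c - 3)*(c + 1)*(c - 15)*(c - 5)

Testing divisors of the constant over divisors of the leading coefficient, c = -1 is a root, so (c + 1) is a factor; dividing leaves 2*c³ - 43*c² + 210*c - 225.
Next, c = 15 is a root, giving the factor (c - 15) and quotient 2*c² - 13*c + 15.
The remaining quadratic factors as (2*c - 3)(c - 5).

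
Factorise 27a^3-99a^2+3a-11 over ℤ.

Group as (27a^3+3a) + (-99a^2-11) = 3a(9a^2+1) - 11(9a^2+1).
Both groups share the factor (9a^2+1).

(3a-11)(9a^2+1)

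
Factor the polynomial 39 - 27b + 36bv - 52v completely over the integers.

Group as (36bv - 27b) + (-52v + 39) = 9b(4v - 3) - 13(4v - 3).
Both groups share the factor (4v - 3).

(4v - 3)(9b - 13)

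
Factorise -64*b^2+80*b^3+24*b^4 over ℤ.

8*b^2*(3*b-2)*(b+4)

Pull out the common factor 8*b^2, then factor the remaining trinomial.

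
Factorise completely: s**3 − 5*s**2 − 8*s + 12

By the rational root theorem, s = 1 is a root, so (s − 1) is a factor; dividing leaves s**2 − 4*s − 12.
The remaining quadratic factors as (s + 2)(s − 6).

(s + 2)*(s − 1)*(s − 6)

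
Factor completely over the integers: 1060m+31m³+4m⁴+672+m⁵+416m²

By the rational root theorem, m = −2 is a root, so (m+2) divides it; the quotient is m⁴+2m³+27m²+362m+336.
Continuing, m = −1 is a root, so (m+1) is a factor; dividing leaves m³+m²+26m+336.
Continuing, m = −6 is a root, so (m+6) is a factor; dividing leaves m²−5m+56.
The quadratic m²−5m+56 has discriminant −199 < 0 and is irreducible over ℤ.

(m+1)(m+2)(m+6)(m²−5m+56)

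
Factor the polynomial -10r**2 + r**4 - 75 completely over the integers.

(r**2 + 5)(r**2 - 15)

Substitute u = r**2 to get a quadratic in u, then factor.
r**2 - 15 is irreducible over ℤ (15 is not a perfect square).
r**2 + 5 is irreducible over ℤ (always positive, so no real roots).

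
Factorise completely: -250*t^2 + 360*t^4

10*t^2*(6*t + 5)*(6*t - 5)

Pull out the common factor 10*t^2; 36*t^2 - 25 is a difference of squares.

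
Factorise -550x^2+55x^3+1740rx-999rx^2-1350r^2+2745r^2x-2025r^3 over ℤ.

-(15r-11x)(15r-x+10)(9r-5x)

Group: 15r(-135r^2+174rx-55x^2) + (-x+10)(-135r^2+174rx-55x^2); both groups contain (-135r^2+174rx-55x^2), so (15r-x+10) is a factor with cofactor -135r^2+174rx-55x^2.
The cofactor groups again: -135r^2+174rx-55x^2 = -15r(9r-5x) + 11x(9r-5x); both groups contain (9r-5x), giving -(15r-11x)(9r-5x).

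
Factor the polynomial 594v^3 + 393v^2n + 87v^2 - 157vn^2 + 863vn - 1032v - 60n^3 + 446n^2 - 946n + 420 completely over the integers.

(9v - 4n + 14)(11v + 3n - 10)(6v + 5n - 3)

Group: 9v(66v^2 + 73vn - 93v + 15n^2 - 59n + 30) + (-4n + 14)(66v^2 + 73vn - 93v + 15n^2 - 59n + 30); both groups contain (66v^2 + 73vn - 93v + 15n^2 - 59n + 30), so (9v - 4n + 14) is a factor with cofactor 66v^2 + 73vn - 93v + 15n^2 - 59n + 30.
The cofactor groups again: 66v^2 + 73vn - 93v + 15n^2 - 59n + 30 = 11v(6v + 5n - 3) + (3n - 10)(6v + 5n - 3); both groups contain (6v + 5n - 3), giving (11v + 3n - 10)(6v + 5n - 3).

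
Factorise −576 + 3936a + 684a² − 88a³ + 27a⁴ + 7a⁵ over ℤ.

Trying the rational-root candidates, a = −4 is a root, giving the factor (a + 4) and quotient 7a⁴ − a³ − 84a² + 1020a − 144.
Then a = −6 is a root, so (a + 6) divides it; the quotient is 7a³ − 43a² + 174a − 24.
Next, a = 1/7 is a root, so (7a − 1) divides it; the quotient is a² − 6a + 24.
The quadratic a² − 6a + 24 has discriminant −60 < 0 and is irreducible over ℤ.

(7a − 1)(a + 4)(a + 6)(a² − 6a + 24)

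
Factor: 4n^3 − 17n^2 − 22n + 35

Testing divisors of the constant over divisors of the leading coefficient, n = −7/4 is a root, giving the factor (4n + 7) and quotient n^2 − 6n + 5.
The remaining quadratic factors as (n − 1)(n − 5).

(4n + 7)(n − 1)(n − 5)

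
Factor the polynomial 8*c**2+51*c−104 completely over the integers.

Need a pair with product 8·(−104) = −832 and sum 51: that's 64 and −13.
Split the middle term: 8*c**2+64*c − 13*c−104 = 8*c*(c+8) − 13*(c+8).

(8*c−13)*(c+8)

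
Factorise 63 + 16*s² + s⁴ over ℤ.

Substitute u = s² to get a quadratic in u, then factor.
s² + 7 is irreducible over ℤ (always positive, so no real roots).
s² + 9 is irreducible over ℤ (sum of squares).

(s² + 7)*(s² + 9)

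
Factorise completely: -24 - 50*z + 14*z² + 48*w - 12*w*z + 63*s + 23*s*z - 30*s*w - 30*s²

-(5*s + 2*z - 8)*(6*s + 6*w - 7*z - 3)

Group: -5*s*(6*s + 6*w - 7*z - 3) + (-2*z + 8)*(6*s + 6*w - 7*z - 3); both groups contain (6*s + 6*w - 7*z - 3).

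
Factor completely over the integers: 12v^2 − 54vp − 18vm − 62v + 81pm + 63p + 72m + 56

(6v − 9m − 7)(2v − 9p − 8)

Group: 2v(6v − 9m − 7) + (−9p − 8)(6v − 9m − 7); both groups contain (6v − 9m − 7).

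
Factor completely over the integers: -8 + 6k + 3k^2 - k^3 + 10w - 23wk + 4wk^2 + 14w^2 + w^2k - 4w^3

-(4w - k - 2)(w - k + 1)(w + k - 4)

Group: 4w(-w^2 + 3w + k^2 - 5k + 4) + (-k - 2)(-w^2 + 3w + k^2 - 5k + 4); both groups contain (-w^2 + 3w + k^2 - 5k + 4), so (4w - k - 2) is a factor with cofactor -w^2 + 3w + k^2 - 5k + 4.
The cofactor groups again: -w^2 + 3w + k^2 - 5k + 4 = -w(w + k - 4) + (k - 1)(w + k - 4); both groups contain (w + k - 4), giving -(w - k + 1)(w + k - 4).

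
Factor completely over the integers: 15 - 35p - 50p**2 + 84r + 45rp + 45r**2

(15r - 10p + 3)(3r + 5p + 5)

Group: 15r(3r + 5p + 5) + (-10p + 3)(3r + 5p + 5); both groups contain (3r + 5p + 5).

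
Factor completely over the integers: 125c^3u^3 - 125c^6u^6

-125c^3u^3(cu - 1)(c^2u^2 + cu + 1)

Pull out the common factor 125c^3u^3, leaving -c^3u^3 + 1.
Recognize a difference of cubes with the parts 1 and cu.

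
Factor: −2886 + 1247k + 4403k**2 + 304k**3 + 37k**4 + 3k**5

By the rational root theorem, k = −1 is a root, so (k + 1) divides it; the quotient is 3k**4 + 34k**3 + 270k**2 + 4133k − 2886.
Continuing, k = −13 is a root, giving the factor (k + 13) and quotient 3k**3 − 5k**2 + 335k − 222.
Next, k = 2/3 is a root, giving the factor (3k − 2) and quotient k**2 − k + 111.
The quadratic k**2 − k + 111 has discriminant −443 < 0 and is irreducible over ℤ.

(3k − 2)(k + 1)(k + 13)(k**2 − k + 111)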